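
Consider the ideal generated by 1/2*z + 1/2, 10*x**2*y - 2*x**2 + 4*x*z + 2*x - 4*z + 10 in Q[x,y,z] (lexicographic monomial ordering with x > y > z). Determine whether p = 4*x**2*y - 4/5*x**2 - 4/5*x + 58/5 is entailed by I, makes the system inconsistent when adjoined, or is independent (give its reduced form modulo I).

First compute the reduced Gröbner basis of I by Buchberger's algorithm.
f_1 = 1/2*z + 1/2, LT = z.
f_2 = 10*x**2*y - 2*x**2 + 4*x*z + 2*x - 4*z + 10, LT = x**2*y.

The S-polynomials (S(f_1,f_2)) all reduce to 0 modulo the current basis, so we have a Gröbner basis.
Inter-reduce: drop elements whose leading term is divisible by another's, tail-reduce, and make monic.
Reduced Gröbner basis: {x**2*y - 1/5*x**2 - 1/5*x + 7/5, z + 1}.
Label its elements g_1 = x**2*y - 1/5*x**2 - 1/5*x + 7/5, g_2 = z + 1.

Reduce p = 4*x**2*y - 4/5*x**2 - 4/5*x + 58/5 modulo G:
  leading term x**2*y: subtract (4)·g_1 from 4*x**2*y - 4/5*x**2 - 4/5*x + 58/5 → 6
  leading term 1: no divisor's leading term divides it; move 6 to the remainder.
  normal form = 6.
The normal form is nonzero, so p ∉ I. Since p minus its normal form lies in I, I + (p) = I + (r) where r = 6; decide whether this ideal is the whole ring.
Here r = 6 is a nonzero constant, hence a unit: 1 ∈ I + (p), the Gröbner basis of I + (p) is {1}, and the enlarged system has no common solution — adjoining p is inconsistent.

The remainder on division by a Gröbner basis is unique — it is the normal form.

Adjoining 4*x**2*y - 4/5*x**2 - 4/5*x + 58/5 makes the ideal the whole ring: the system is inconsistent.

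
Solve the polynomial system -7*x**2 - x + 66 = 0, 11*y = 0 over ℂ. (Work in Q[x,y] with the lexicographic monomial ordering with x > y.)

Compute a lex Gröbner basis by Buchberger's algorithm.
f_1 = -7*x**2 - x + 66, LT = x**2.
f_2 = 11*y, LT = y.

The S-polynomials (S(f_1,f_2)) all reduce to 0 modulo the current basis, so we have a Gröbner basis.
Inter-reduce: drop elements whose leading term is divisible by another's, tail-reduce, and make monic.
Reduced Gröbner basis: {x**2 + 1/7*x - 66/7, y}.

From the last basis element, y = 0, so y takes values in {0}. Each choice, substituted upward through the basis, yields the corresponding point(s) of the solution set.
  y = 0: the earlier basis element becomes x**2 + 1/7*x - 66/7 = 0, giving x = -22/7, 3 — points (-22/7, 0), (3, 0).

{(-22/7, 0), (3, 0)}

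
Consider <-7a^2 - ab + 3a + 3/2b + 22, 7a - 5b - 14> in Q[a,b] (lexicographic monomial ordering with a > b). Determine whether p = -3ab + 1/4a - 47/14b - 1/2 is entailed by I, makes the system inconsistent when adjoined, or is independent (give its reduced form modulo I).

-3ab + 1/4a - 47/14b - 1/2 lies in I (it reduces to 0).

First compute the reduced Gröbner basis of I by Buchberger's algorithm.
f_1 = -7a^2 - ab + 3a + 3/2b + 22, LT = a^2.
f_2 = 7a - 5b - 14, LT = a.

S(f_1,f_2): lcm = a^2. S = 6/7ab + 11/7a - 3/14b - 22/7.
  leading term ab: subtract (6/49b)·f_2 from 6/7ab + 11/7a - 3/14b - 22/7 → 11/7a + 30/49b^2 + 3/2b - 22/7
  leading term a: subtract (11/49)·f_2 from 11/7a + 30/49b^2 + 3/2b - 22/7 → 30/49b^2 + 257/98b
  leading term b^2: no divisor's leading term divides it; move 30/49b^2 to the remainder.
  leading term b: no divisor's leading term divides it; move 257/98b to the remainder.
  remainder 30/49b^2 + 257/98b ≠ 0; add h_3 = 30/49b^2 + 257/98b to the basis.

The other S-polynomials (S(f_1,h_3), S(f_2,h_3)) all reduce to 0 modulo the current basis, so we have a Gröbner basis.
Inter-reduce: drop elements whose leading term is divisible by another's, tail-reduce, and make monic.
Reduced Gröbner basis: {a - 5/7b - 2, b^2 + 257/60b}.
Label its elements g_1 = a - 5/7b - 2, g_2 = b^2 + 257/60b.

Reduce p = -3ab + 1/4a - 47/14b - 1/2 modulo G:
  leading term ab: subtract (-3b)·g_1 from -3ab + 1/4a - 47/14b - 1/2 → 1/4a - 15/7b^2 - 131/14b - 1/2
  leading term a: subtract (1/4)·g_1 from 1/4a - 15/7b^2 - 131/14b - 1/2 → -15/7b^2 - 257/28b
  leading term b^2: subtract (-15/7)·g_2 from -15/7b^2 - 257/28b → 0
  normal form = 0.
Since the normal form is 0, p ∈ I.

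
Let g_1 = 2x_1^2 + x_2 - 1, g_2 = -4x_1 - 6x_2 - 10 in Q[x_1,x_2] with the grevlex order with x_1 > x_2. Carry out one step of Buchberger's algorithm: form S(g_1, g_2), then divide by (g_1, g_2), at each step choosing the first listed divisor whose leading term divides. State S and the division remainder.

S(g_1, g_2) = -3/2x_1x_2 - 5/2x_1 + 1/2x_2 - 1/2; remainder on division = 9/4x_2^2 + 8x_2 + 23/4.

lcm(LM(g_1), LM(g_2)) = x_1^2.
S = (lcm/LT(g_1))·g_1 − (lcm/LT(g_2))·g_2 = -3/2x_1x_2 - 5/2x_1 + 1/2x_2 - 1/2.
Reduce S modulo (g_1, g_2) in that order:
  leading term x_1x_2: subtract (3/8x_2)·g_2 from -3/2x_1x_2 - 5/2x_1 + 1/2x_2 - 1/2 → 9/4x_2^2 - 5/2x_1 + 17/4x_2 - 1/2
  leading term x_2^2: no divisor's leading term divides it; move 9/4x_2^2 to the remainder.
  leading term x_1: subtract (5/8)·g_2 from -5/2x_1 + 17/4x_2 - 1/2 → 8x_2 + 23/4
  leading term x_2: no divisor's leading term divides it; move 8x_2 to the remainder.
  leading term 1: no divisor's leading term divides it; move 23/4 to the remainder.
The remainder 9/4x_2^2 + 8x_2 + 23/4 is nonzero, so it would be added as the next basis element.
An S-polynomial is built so that the two leading terms cancel; whether anything survives reduction is exactly the Gröbner-basis criterion.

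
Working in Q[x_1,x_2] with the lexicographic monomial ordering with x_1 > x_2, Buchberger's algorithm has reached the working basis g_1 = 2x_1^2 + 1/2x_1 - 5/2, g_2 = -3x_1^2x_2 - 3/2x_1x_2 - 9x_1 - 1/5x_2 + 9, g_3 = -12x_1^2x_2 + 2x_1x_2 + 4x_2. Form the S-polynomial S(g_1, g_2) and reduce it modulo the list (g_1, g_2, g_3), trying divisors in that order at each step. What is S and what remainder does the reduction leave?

lcm(LM(g_1), LM(g_2)) = x_1^2x_2.
S = (lcm/LT(g_1))·g_1 − (lcm/LT(g_2))·g_2 = -1/4x_1x_2 - 3x_1 - 79/60x_2 + 3.
Reduce S modulo (g_1, g_2, g_3) in that order:
  leading term x_1x_2: no divisor's leading term divides it; move -1/4x_1x_2 to the remainder.
  leading term x_1: no divisor's leading term divides it; move -3x_1 to the remainder.
  leading term x_2: no divisor's leading term divides it; move -79/60x_2 to the remainder.
  leading term 1: no divisor's leading term divides it; move 3 to the remainder.
The remainder -1/4x_1x_2 - 3x_1 - 79/60x_2 + 3 is nonzero, so it would be added as the next basis element.

S(g_1, g_2) = -1/4x_1x_2 - 3x_1 - 79/60x_2 + 3; remainder on division = -1/4x_1x_2 - 3x_1 - 79/60x_2 + 3.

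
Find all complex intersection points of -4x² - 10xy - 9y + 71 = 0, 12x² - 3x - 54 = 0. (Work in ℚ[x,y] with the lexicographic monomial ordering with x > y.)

Compute a lex Gröbner basis by Buchberger's algorithm.
f_1 = -4x² - 10xy - 9y + 71, LT = x².
f_2 = 12x² - 3x - 54, LT = x².

S(f_1,f_2): lcm = x². S = 5/2xy + ¼x + 9/4y - 53/4.
  leading term xy: no divisor's leading term divides it; move 5/2xy to the remainder.
  leading term x: no divisor's leading term divides it; move ¼x to the remainder.
  leading term y: no divisor's leading term divides it; move 9/4y to the remainder.
  leading term 1: no divisor's leading term divides it; move -53/4 to the remainder.
  remainder 5/2xy + ¼x + 9/4y - 53/4 ≠ 0; add h_3 = 5/2xy + ¼x + 9/4y - 53/4 to the basis.

S(f_1,h_3): lcm = x²y. S = -1/10x² + 5/2xy² - 9/10xy + 53/10x + 9/4y² - 71/4y.
  leading term x²: subtract (1/40)·f_1 from -1/10x² + 5/2xy² - 9/10xy + 53/10x + 9/4y² - 71/4y → 5/2xy² - 13/20xy + 53/10x + 9/4y² - 701/40y - 71/40
  leading term xy²: subtract (y)·h_3 from 5/2xy² - 13/20xy + 53/10x + 9/4y² - 701/40y - 71/40 → -9/10xy + 53/10x - 171/40y - 71/40
  leading term xy: subtract (-9/25)·h_3 from -9/10xy + 53/10x - 171/40y - 71/40 → 539/100x - 693/200y - 1309/200
  leading term x: no divisor's leading term divides it; move 539/100x to the remainder.
  leading term y: no divisor's leading term divides it; move -693/200y to the remainder.
  leading term 1: no divisor's leading term divides it; move -1309/200 to the remainder.
  remainder 539/100x - 693/200y - 1309/200 ≠ 0; add h_4 = 539/100x - 693/200y - 1309/200 to the basis.

S(h_3,h_4): lcm = xy. S = 1/10x + 9/14y² + 74/35y - 53/10.
  leading term x: subtract (10/539)·h_4 from 1/10x + 9/14y² + 74/35y - 53/10 → 9/14y² + 61/28y - 145/28
  leading term y²: no divisor's leading term divides it; move 9/14y² to the remainder.
  leading term y: no divisor's leading term divides it; move 61/28y to the remainder.
  leading term 1: no divisor's leading term divides it; move -145/28 to the remainder.
  remainder 9/14y² + 61/28y - 145/28 ≠ 0; add h_5 = 9/14y² + 61/28y - 145/28 to the basis.

The other S-polynomials (S(f_2,h_3), S(f_1,h_4), S(f_2,h_4), S(f_1,h_5), S(f_2,h_5), S(h_3,h_5), S(h_4,h_5)) all reduce to 0 modulo the current basis, so we have a Gröbner basis.
Inter-reduce: drop elements whose leading term is divisible by another's, tail-reduce, and make monic.
Reduced Gröbner basis: {x - 9/14y - 17/14, y² + 61/18y - 145/18}.

A lex Gröbner basis eliminates variables successively. Here y² + 61/18y - 145/18 depends only on y, with roots {-5, 29/18}; lifting each root through the earlier basis elements recovers the full solutions.
  y = -5: the earlier basis element becomes x + 2 = 0, giving x = -2 — point (-2, -5).
  y = 29/18: the earlier basis element becomes x - 9/4 = 0, giving x = 9/4 — point (9/4, 29/18).
Substituting each solution back into the original system confirms all equations vanish.

{(-2, -5), (9/4, 29/18)}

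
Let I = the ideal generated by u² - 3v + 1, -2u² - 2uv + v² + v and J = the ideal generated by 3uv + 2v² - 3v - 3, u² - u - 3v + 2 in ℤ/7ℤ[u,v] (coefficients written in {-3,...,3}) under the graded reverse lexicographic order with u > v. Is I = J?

No, the ideals differ.

Two ideals are equal iff their reduced Gröbner bases coincide (the reduced basis is unique for a fixed ordering).
Buchberger on the first generating set:
f_1 = u² - 3v + 1, LT = u².
f_2 = -2u² - 2uv + v² + v, LT = u².

S(f_1,f_2): lcm = u². S = -uv - 3v² + v + 1.
  leading term uv: no divisor's leading term divides it; move -uv to the remainder.
  leading term v²: no divisor's leading term divides it; move -3v² to the remainder.
  leading term v: no divisor's leading term divides it; move v to the remainder.
  leading term 1: no divisor's leading term divides it; move 1 to the remainder.
  remainder -uv - 3v² + v + 1 ≠ 0; add g_3 = -uv - 3v² + v + 1 to the basis.

S(f_1,g_3): lcm = u²v. S = -3uv² + uv - 3v² + u + v.
  leading term uv²: subtract (3v)·g_3 from -3uv² + uv - 3v² + u + v → 2v³ + uv + v² + u - 2v
  leading term v³: no divisor's leading term divides it; move 2v³ to the remainder.
  leading term uv: subtract (-1)·g_3 from uv + v² + u - 2v → -2v² + u - v + 1
  leading term v²: no divisor's leading term divides it; move -2v² to the remainder.
  leading term u: no divisor's leading term divides it; move u to the remainder.
  leading term v: no divisor's leading term divides it; move -v to the remainder.
  leading term 1: no divisor's leading term divides it; move 1 to the remainder.
  remainder 2v³ - 2v² + u - v + 1 ≠ 0; add g_4 = 2v³ - 2v² + u - v + 1 to the basis.

The other S-polynomials (S(f_2,g_3), S(f_1,g_4), S(f_2,g_4), S(g_3,g_4)) all reduce to 0 modulo the current basis, so we have a Gröbner basis.
Inter-reduce: drop elements whose leading term is divisible by another's, tail-reduce, and make monic.
Reduced Gröbner basis: {v³ - v² - 3u + 3v - 3, u² - 3v + 1, uv + 3v² - v - 1}.

Buchberger on the second generating set:
h_1 = 3uv + 2v² - 3v - 3, LT = uv.
h_2 = u² - u - 3v + 2, LT = u².

S(h_1,h_2): lcm = u²v. S = 3uv² + 3v² - u - 2v.
  leading term uv²: subtract (v)·h_1 from 3uv² + 3v² - u - 2v → -2v³ - v² - u + v
  leading term v³: no divisor's leading term divides it; move -2v³ to the remainder.
  leading term v²: no divisor's leading term divides it; move -v² to the remainder.
  leading term u: no divisor's leading term divides it; move -u to the remainder.
  leading term v: no divisor's leading term divides it; move v to the remainder.
  remainder -2v³ - v² - u + v ≠ 0; add k_3 = -2v³ - v² - u + v to the basis.

The other S-polynomials (S(h_1,k_3), S(h_2,k_3)) all reduce to 0 modulo the current basis, so we have a Gröbner basis.
Inter-reduce: drop elements whose leading term is divisible by another's, tail-reduce, and make monic.
Reduced Gröbner basis: {v³ - 3v² - 3u + 3v, u² - u - 3v + 2, uv + 3v² - v - 1}.

These differ, so the ideals are not equal.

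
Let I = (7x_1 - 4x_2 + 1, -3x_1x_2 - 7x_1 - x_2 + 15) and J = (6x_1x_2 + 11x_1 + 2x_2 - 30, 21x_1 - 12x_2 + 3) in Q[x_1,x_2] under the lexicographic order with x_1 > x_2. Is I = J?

Since reduced Gröbner bases are canonical representatives of ideals under a given ordering, it suffices to compute and compare them.
Buchberger on the first generating set:
f_1 = 7x_1 - 4x_2 + 1, LT = x_1.
f_2 = -3x_1x_2 - 7x_1 - x_2 + 15, LT = x_1x_2.

S(f_1,f_2): lcm = x_1x_2. S = -7/3x_1 - 4/7x_2^2 - 4/21x_2 + 5.
  reduce S modulo (f_1, f_2):
  remainder -4/7x_2^2 - 32/21x_2 + 16/3 ≠ 0; add g_3 = -4/7x_2^2 - 32/21x_2 + 16/3 to the basis.

The other S-polynomials (S(f_1,g_3), S(f_2,g_3)) all reduce to 0 modulo the current basis, so we have a Gröbner basis.
Inter-reduce: drop elements whose leading term is divisible by another's, tail-reduce, and make monic.
Reduced Gröbner basis: {x_1 - 4/7x_2 + 1/7, x_2^2 + 8/3x_2 - 28/3}.

Buchberger on the second generating set:
h_1 = 6x_1x_2 + 11x_1 + 2x_2 - 30, LT = x_1x_2.
h_2 = 21x_1 - 12x_2 + 3, LT = x_1.

S(h_1,h_2): lcm = x_1x_2. S = 11/6x_1 + 4/7x_2^2 + 4/21x_2 - 5.
  reduce S modulo (h_1, h_2):
  remainder 4/7x_2^2 + 26/21x_2 - 221/42 ≠ 0; add k_3 = 4/7x_2^2 + 26/21x_2 - 221/42 to the basis.

The other S-polynomials (S(h_1,k_3), S(h_2,k_3)) all reduce to 0 modulo the current basis, so we have a Gröbner basis.
Inter-reduce: drop elements whose leading term is divisible by another's, tail-reduce, and make monic.
Reduced Gröbner basis: {x_1 - 4/7x_2 + 1/7, x_2^2 + 13/6x_2 - 221/24}.

These differ, so the ideals are not equal.
The choice of monomial ordering does not affect the verdict — as long as both bases are computed under the same ordering, their equality decides ideal equality.

No, the ideals differ.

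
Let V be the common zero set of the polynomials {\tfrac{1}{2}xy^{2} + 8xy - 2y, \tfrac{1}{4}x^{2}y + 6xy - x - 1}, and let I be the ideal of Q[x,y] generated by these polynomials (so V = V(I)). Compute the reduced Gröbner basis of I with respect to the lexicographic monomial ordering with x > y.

f_1 = \tfrac{1}{2}xy^{2} + 8xy - 2y, LT = xy^{2}.
f_2 = \tfrac{1}{4}x^{2}y + 6xy - x - 1, LT = x^{2}y.

S(f_1,f_2): lcm = x^{2}y^{2}. S = 16x^{2}y - 24xy^{2} + 4y.
  reduce S modulo (f_1, f_2):
  remainder 64x - 92y + 64 ≠ 0; add g_3 = 64x - 92y + 64 to the basis.

S(f_1,g_3): lcm = xy^{2}. S = 16xy + \tfrac{23}{16}y^{3} - y^{2} - 4y.
  reduce S modulo (f_1, f_2, g_3):
  remainder \tfrac{23}{16}y^{3} + 22y^{2} - 20y ≠ 0; add g_4 = \tfrac{23}{16}y^{3} + 22y^{2} - 20y to the basis.

The other S-polynomials (S(f_2,g_3), S(f_1,g_4), S(f_2,g_4), S(g_3,g_4)) all reduce to 0 modulo the current basis, so we have a Gröbner basis.
Inter-reduce: drop elements whose leading term is divisible by another's, tail-reduce, and make monic.

G = {x - \tfrac{23}{16}y + 1, y^{3} + \tfrac{352}{23}y^{2} - \tfrac{320}{23}y}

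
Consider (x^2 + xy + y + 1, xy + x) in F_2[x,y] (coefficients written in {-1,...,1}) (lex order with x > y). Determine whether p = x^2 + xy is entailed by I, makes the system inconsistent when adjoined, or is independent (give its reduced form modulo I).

First compute the reduced Gröbner basis of I by Buchberger's algorithm.
f_1 = x^2 + xy + y + 1, LT = x^2.
f_2 = xy + x, LT = xy.

S(f_1,f_2): lcm = x^2y. S = x^2 + xy^2 + y^2 + y.
  reduce S modulo (f_1, f_2):
  remainder y^2 + 1 ≠ 0; add h_3 = y^2 + 1 to the basis.

The other S-polynomials (S(f_1,h_3), S(f_2,h_3)) all reduce to 0 modulo the current basis, so we have a Gröbner basis.
Inter-reduce: drop elements whose leading term is divisible by another's, tail-reduce, and make monic.
Reduced Gröbner basis: {x^2 + x + y + 1, xy + x, y^2 + 1}.
Label its elements g_1 = x^2 + x + y + 1, g_2 = xy + x, g_3 = y^2 + 1.

Reduce p = x^2 + xy modulo G:
  leading term x^2: subtract (1)·g_1 from x^2 + xy → xy + x + y + 1
  leading term xy: subtract (1)·g_2 from xy + x + y + 1 → y + 1
  leading term y: no divisor's leading term divides it; move y to the remainder.
  leading term 1: no divisor's leading term divides it; move 1 to the remainder.
  normal form = y + 1.
The normal form is nonzero, so p ∉ I. Since p minus its normal form lies in I, I + (p) = I + (r) where r = y + 1; decide whether this ideal is the whole ring.
Run Buchberger on G together with r (pairs among the g_i already reduce to 0 since G is a Gröbner basis):
g_1 = x^2 + x + y + 1, LT = x^2.
g_2 = xy + x, LT = xy.
g_3 = y^2 + 1, LT = y^2.
r = y + 1, LT = y.

The S-polynomials (S(g_1,g_2), S(g_1,g_3), S(g_1,r), S(g_2,g_3), S(g_2,r), S(g_3,r)) all reduce to 0 modulo the current basis, so we have a Gröbner basis.
Inter-reduce: drop elements whose leading term is divisible by another's, tail-reduce, and make monic.
Reduced Gröbner basis: {x^2 + x, y + 1}.
The reduced Gröbner basis of I + (p) is {x^2 + x, y + 1} ≠ {1}, a proper ideal, so the enlarged system stays consistent: p is independent of I, with normal form y + 1.

x^2 + xy is independent of I; its normal form modulo I is y + 1.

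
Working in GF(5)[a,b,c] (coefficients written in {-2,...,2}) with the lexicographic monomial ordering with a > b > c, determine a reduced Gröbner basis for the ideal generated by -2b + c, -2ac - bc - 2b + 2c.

f_1 = -2b + c, LT = b.
f_2 = -2ac - bc - 2b + 2c, LT = ac.

S(f_1,f_2): leading monomials are coprime, so the S-polynomial reduces to 0 (Buchberger's first criterion).
Every S-polynomial of the final basis reduces to 0, so we have a Gröbner basis.

G = {ac - c^2 + 2c, b + 2c}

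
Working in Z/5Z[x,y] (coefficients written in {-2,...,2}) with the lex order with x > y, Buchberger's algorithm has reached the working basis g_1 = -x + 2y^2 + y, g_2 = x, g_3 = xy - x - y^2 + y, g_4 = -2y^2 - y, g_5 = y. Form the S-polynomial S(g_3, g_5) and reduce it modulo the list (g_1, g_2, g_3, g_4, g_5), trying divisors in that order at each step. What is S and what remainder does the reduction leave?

lcm(LM(g_3), LM(g_5)) = xy.
S = (lcm/LT(g_3))·g_3 − (lcm/LT(g_5))·g_5 = -x - y^2 + y.
Reduce S modulo (g_1, g_2, g_3, g_4, g_5) in that order:
  leading term x: subtract (1)·g_1 from -x - y^2 + y → 2y^2
  leading term y^2: subtract (-1)·g_4 from 2y^2 → -y
  leading term y: subtract (-1)·g_5 from -y → 0
The remainder is 0, so this S-polynomial contributes no new basis element.
This is the inner loop of Buchberger's algorithm — each nonzero remainder becomes a new basis element.

S(g_3, g_5) = -x - y^2 + y; remainder on division = 0.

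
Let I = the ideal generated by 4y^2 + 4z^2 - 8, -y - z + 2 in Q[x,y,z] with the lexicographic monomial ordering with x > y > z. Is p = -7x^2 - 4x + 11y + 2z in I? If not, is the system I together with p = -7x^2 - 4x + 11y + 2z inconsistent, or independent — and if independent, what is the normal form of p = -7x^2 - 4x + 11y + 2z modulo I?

-7x^2 - 4x + 11y + 2z is independent of I; its normal form modulo I is -7x^2 - 4x - 9z + 22.

First compute the reduced Gröbner basis of I by Buchberger's algorithm.
f_1 = 4y^2 + 4z^2 - 8, LT = y^2.
f_2 = -y - z + 2, LT = y.

S(f_1,f_2): lcm = y^2. S = -yz + 2y + z^2 - 2.
  reduce S modulo (f_1, f_2):
  remainder 2z^2 - 4z + 2 ≠ 0; add h_3 = 2z^2 - 4z + 2 to the basis.

The other S-polynomials (S(f_1,h_3), S(f_2,h_3)) all reduce to 0 modulo the current basis, so we have a Gröbner basis.
Inter-reduce: drop elements whose leading term is divisible by another's, tail-reduce, and make monic.
Reduced Gröbner basis: {y + z - 2, z^2 - 2z + 1}.
Label its elements g_1 = y + z - 2, g_2 = z^2 - 2z + 1.

Reduce p = -7x^2 - 4x + 11y + 2z modulo G:
  leading term x^2: no divisor's leading term divides it; move -7x^2 to the remainder.
  leading term x: no divisor's leading term divides it; move -4x to the remainder.
  leading term y: subtract (11)·g_1 from 11y + 2z → -9z + 22
  leading term z: no divisor's leading term divides it; move -9z to the remainder.
  leading term 1: no divisor's leading term divides it; move 22 to the remainder.
  normal form = -7x^2 - 4x - 9z + 22.
The normal form is nonzero, so p ∉ I. Since p minus its normal form lies in I, I + (p) = I + (r) where r = -7x^2 - 4x - 9z + 22; decide whether this ideal is the whole ring.
Run Buchberger on G together with r (pairs among the g_i already reduce to 0 since G is a Gröbner basis):
g_1 = y + z - 2, LT = y.
g_2 = z^2 - 2z + 1, LT = z^2.
r = -7x^2 - 4x - 9z + 22, LT = x^2.

The S-polynomials (S(g_1,g_2), S(g_1,r), S(g_2,r)) all reduce to 0 modulo the current basis, so we have a Gröbner basis.
Inter-reduce: drop elements whose leading term is divisible by another's, tail-reduce, and make monic.
Reduced Gröbner basis: {x^2 + 4/7x + 9/7z - 22/7, y + z - 2, z^2 - 2z + 1}.
The reduced Gröbner basis of I + (p) is {x^2 + 4/7x + 9/7z - 22/7, y + z - 2, z^2 - 2z + 1} ≠ {1}, a proper ideal, so the enlarged system stays consistent: p is independent of I, with normal form -7x^2 - 4x - 9z + 22.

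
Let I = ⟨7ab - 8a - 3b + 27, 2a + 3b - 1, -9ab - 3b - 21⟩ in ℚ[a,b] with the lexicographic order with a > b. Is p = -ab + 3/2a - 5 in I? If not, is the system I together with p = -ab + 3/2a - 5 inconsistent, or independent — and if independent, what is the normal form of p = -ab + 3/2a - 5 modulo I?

-ab + 3/2a - 5 lies in I (it reduces to 0).

First compute the reduced Gröbner basis of I by Buchberger's algorithm.
f_1 = 7ab - 8a - 3b + 27, LT = ab.
f_2 = 2a + 3b - 1, LT = a.
f_3 = -9ab - 3b - 21, LT = ab.

S(f_1,f_2): lcm = ab. S = -8/7a - 3/2b² + 1/14b + 27/7.
  reduce S modulo (f_1, f_2, f_3):
  remainder -3/2b² + 25/14b + 23/7 ≠ 0; add h_4 = -3/2b² + 25/14b + 23/7 to the basis.

S(f_1,f_3): lcm = ab. S = -8/7a - 16/21b + 32/21.
  reduce S modulo (f_1, f_2, f_3, h_4):
  remainder 20/21b + 20/21 ≠ 0; add h_5 = 20/21b + 20/21 to the basis.

The other S-polynomials (S(f_2,f_3), S(f_1,h_4), S(f_2,h_4), S(f_3,h_4), S(f_1,h_5), S(f_2,h_5), S(f_3,h_5), S(h_4,h_5)) all reduce to 0 modulo the current basis, so we have a Gröbner basis.
Inter-reduce: drop elements whose leading term is divisible by another's, tail-reduce, and make monic.
Reduced Gröbner basis: {a - 2, b + 1}.
Label its elements g_1 = a - 2, g_2 = b + 1.

Reduce p = -ab + 3/2a - 5 modulo G:
  leading term ab: subtract (-b)·g_1 from -ab + 3/2a - 5 → 3/2a - 2b - 5
  leading term a: subtract (3/2)·g_1 from 3/2a - 2b - 5 → -2b - 2
  leading term b: subtract (-2)·g_2 from -2b - 2 → 0
  normal form = 0.
Since the normal form is 0, p ∈ I.

The remainder on division by a Gröbner basis is unique — it is the normal form.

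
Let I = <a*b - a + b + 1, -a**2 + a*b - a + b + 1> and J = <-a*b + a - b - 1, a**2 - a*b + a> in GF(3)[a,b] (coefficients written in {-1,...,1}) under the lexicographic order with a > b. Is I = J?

No, the ideals differ.

Since reduced Gröbner bases are canonical representatives of ideals under a given ordering, it suffices to compute and compare them.
Buchberger on the first generating set:
f_1 = a*b - a + b + 1, LT = a*b.
f_2 = -a**2 + a*b - a + b + 1, LT = a**2.

S(f_1,f_2): lcm = a**2*b. S = -a**2 + a*b**2 + a + b**2 + b.
  leading term a**2: subtract (1)·f_2 from -a**2 + a*b**2 + a + b**2 + b → a*b**2 - a*b - a + b**2 - 1
  leading term a*b**2: subtract (b)·f_1 from a*b**2 - a*b - a + b**2 - 1 → -a - b - 1
  leading term a: no divisor's leading term divides it; move -a to the remainder.
  leading term b: no divisor's leading term divides it; move -b to the remainder.
  leading term 1: no divisor's leading term divides it; move -1 to the remainder.
  remainder -a - b - 1 ≠ 0; add g_3 = -a - b - 1 to the basis.

S(f_1,g_3): lcm = a*b. S = -a - b**2 + 1.
  leading term a: subtract (1)·g_3 from -a - b**2 + 1 → -b**2 + b - 1
  leading term b**2: no divisor's leading term divides it; move -b**2 to the remainder.
  leading term b: no divisor's leading term divides it; move b to the remainder.
  leading term 1: no divisor's leading term divides it; move -1 to the remainder.
  remainder -b**2 + b - 1 ≠ 0; add g_4 = -b**2 + b - 1 to the basis.

S(f_2,g_3): lcm = a**2. S = a*b - b - 1.
  leading term a*b: subtract (1)·f_1 from a*b - b - 1 → a + b + 1
  leading term a: subtract (-1)·g_3 from a + b + 1 → 0
  remainder 0.

S(f_1,g_4): lcm = a*b**2. S = -a + b**2 + b.
  leading term a: subtract (1)·g_3 from -a + b**2 + b → b**2 - b + 1
  leading term b**2: subtract (-1)·g_4 from b**2 - b + 1 → 0
  remainder 0.

S(f_2,g_4): leading monomials are coprime, so the S-polynomial reduces to 0 (Buchberger's first criterion).
S(g_3,g_4): leading monomials are coprime, so the S-polynomial reduces to 0 (Buchberger's first criterion).
Every S-polynomial of the final basis reduces to 0, so we have a Gröbner basis.
Inter-reduce: drop elements whose leading term is divisible by another's, tail-reduce, and make monic.
Reduced Gröbner basis: {a + b + 1, b**2 - b + 1}.

Buchberger on the second generating set:
h_1 = -a*b + a - b - 1, LT = a*b.
h_2 = a**2 - a*b + a, LT = a**2.

S(h_1,h_2): lcm = a**2*b. S = -a**2 + a*b**2 + a.
  leading term a**2: subtract (-1)·h_2 from -a**2 + a*b**2 + a → a*b**2 - a*b - a
  leading term a*b**2: subtract (-b)·h_1 from a*b**2 - a*b - a → -a - b**2 - b
  leading term a: no divisor's leading term divides it; move -a to the remainder.
  leading term b**2: no divisor's leading term divides it; move -b**2 to the remainder.
  leading term b: no divisor's leading term divides it; move -b to the remainder.
  remainder -a - b**2 - b ≠ 0; add k_3 = -a - b**2 - b to the basis.

S(h_1,k_3): lcm = a*b. S = -a - b**3 - b**2 + b + 1.
  leading term a: subtract (1)·k_3 from -a - b**3 - b**2 + b + 1 → -b**3 - b + 1
  leading term b**3: no divisor's leading term divides it; move -b**3 to the remainder.
  leading term b: no divisor's leading term divides it; move -b to the remainder.
  leading term 1: no divisor's leading term divides it; move 1 to the remainder.
  remainder -b**3 - b + 1 ≠ 0; add k_4 = -b**3 - b + 1 to the basis.

S(h_2,k_3): lcm = a**2. S = -a*b**2 + a*b + a.
  leading term a*b**2: subtract (b)·h_1 from -a*b**2 + a*b + a → a + b**2 + b
  leading term a: subtract (-1)·k_3 from a + b**2 + b → 0
  remainder 0.

S(h_1,k_4): lcm = a*b**3. S = -a*b**2 - a*b + a + b**3 + b**2.
  leading term a*b**2: subtract (b)·h_1 from -a*b**2 - a*b + a + b**3 + b**2 → a*b + a + b**3 - b**2 + b
  leading term a*b: subtract (-1)·h_1 from a*b + a + b**3 - b**2 + b → -a + b**3 - b**2 - 1
  leading term a: subtract (1)·k_3 from -a + b**3 - b**2 - 1 → b**3 + b - 1
  leading term b**3: subtract (-1)·k_4 from b**3 + b - 1 → 0
  remainder 0.

S(h_2,k_4): leading monomials are coprime, so the S-polynomial reduces to 0 (Buchberger's first criterion).
S(k_3,k_4): leading monomials are coprime, so the S-polynomial reduces to 0 (Buchberger's first criterion).
Every S-polynomial of the final basis reduces to 0, so we have a Gröbner basis.
Inter-reduce: drop elements whose leading term is divisible by another's, tail-reduce, and make monic.
Reduced Gröbner basis: {a + b**2 + b, b**3 + b - 1}.

These differ, so the ideals are not equal.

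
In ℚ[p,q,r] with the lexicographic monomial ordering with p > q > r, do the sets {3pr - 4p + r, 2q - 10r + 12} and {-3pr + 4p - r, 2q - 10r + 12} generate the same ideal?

Yes, the ideals are equal.

Equality of ideals is decidable: compute both reduced Gröbner bases (unique for the ordering) and check whether they agree.
Buchberger on the first generating set:
f_1 = 3pr - 4p + r, LT = pr.
f_2 = 2q - 10r + 12, LT = q.

The S-polynomials (S(f_1,f_2)) all reduce to 0 modulo the current basis, so we have a Gröbner basis.
Inter-reduce: drop elements whose leading term is divisible by another's, tail-reduce, and make monic.
Reduced Gröbner basis: {pr - 4/3p + ⅓r, q - 5r + 6}.

Buchberger on the second generating set:
h_1 = -3pr + 4p - r, LT = pr.
h_2 = 2q - 10r + 12, LT = q.

The S-polynomials (S(h_1,h_2)) all reduce to 0 modulo the current basis, so we have a Gröbner basis.
Inter-reduce: drop elements whose leading term is divisible by another's, tail-reduce, and make monic.
Reduced Gröbner basis: {pr - 4/3p + ⅓r, q - 5r + 6}.

These coincide, so the ideals are equal.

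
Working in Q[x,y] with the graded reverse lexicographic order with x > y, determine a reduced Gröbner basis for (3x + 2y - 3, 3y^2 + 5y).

G = {y^2 + 5/3y, x + 2/3y - 1}

Buchberger's algorithm terminates because the ascending chain of leading-term ideals stabilizes.

f_1 = 3x + 2y - 3, LT = x.
f_2 = 3y^2 + 5y, LT = y^2.

The S-polynomials (S(f_1,f_2)) all reduce to 0 modulo the current basis, so we have a Gröbner basis.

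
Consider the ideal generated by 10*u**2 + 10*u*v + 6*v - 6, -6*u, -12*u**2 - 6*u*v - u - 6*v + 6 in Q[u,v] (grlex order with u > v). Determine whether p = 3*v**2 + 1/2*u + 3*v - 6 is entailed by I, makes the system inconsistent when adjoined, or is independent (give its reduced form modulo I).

3*v**2 + 1/2*u + 3*v - 6 lies in I (it reduces to 0).

First compute the reduced Gröbner basis of I by Buchberger's algorithm.
f_1 = 10*u**2 + 10*u*v + 6*v - 6, LT = u**2.
f_2 = -6*u, LT = u.
f_3 = -12*u**2 - 6*u*v - u - 6*v + 6, LT = u**2.

S(f_1,f_2): lcm = u**2. S = u*v + 3/5*v - 3/5.
  leading term u*v: subtract (-1/6*v)·f_2 from u*v + 3/5*v - 3/5 → 3/5*v - 3/5
  leading term v: no divisor's leading term divides it; move 3/5*v to the remainder.
  leading term 1: no divisor's leading term divides it; move -3/5 to the remainder.
  remainder 3/5*v - 3/5 ≠ 0; add h_4 = 3/5*v - 3/5 to the basis.

S(f_1,f_3): lcm = u**2. S = 1/2*u*v - 1/12*u + 1/10*v - 1/10.
  leading term u*v: subtract (-1/12*v)·f_2 from 1/2*u*v - 1/12*u + 1/10*v - 1/10 → -1/12*u + 1/10*v - 1/10
  leading term u: subtract (1/72)·f_2 from -1/12*u + 1/10*v - 1/10 → 1/10*v - 1/10
  leading term v: subtract (1/6)·h_4 from 1/10*v - 1/10 → 0
  remainder 0.

S(f_2,f_3): lcm = u**2. S = -1/2*u*v - 1/12*u - 1/2*v + 1/2.
  leading term u*v: subtract (1/12*v)·f_2 from -1/2*u*v - 1/12*u - 1/2*v + 1/2 → -1/12*u - 1/2*v + 1/2
  leading term u: subtract (1/72)·f_2 from -1/12*u - 1/2*v + 1/2 → -1/2*v + 1/2
  leading term v: subtract (-5/6)·h_4 from -1/2*v + 1/2 → 0
  remainder 0.

S(f_1,h_4): leading monomials are coprime, so the S-polynomial reduces to 0 (Buchberger's first criterion).
S(f_2,h_4): leading monomials are coprime, so the S-polynomial reduces to 0 (Buchberger's first criterion).
S(f_3,h_4): leading monomials are coprime, so the S-polynomial reduces to 0 (Buchberger's first criterion).
Every S-polynomial of the final basis reduces to 0, so we have a Gröbner basis.
Inter-reduce: drop elements whose leading term is divisible by another's, tail-reduce, and make monic.
Reduced Gröbner basis: {u, v - 1}.
Label its elements g_1 = u, g_2 = v - 1.

Reduce p = 3*v**2 + 1/2*u + 3*v - 6 modulo G:
  leading term v**2: subtract (3*v)·g_2 from 3*v**2 + 1/2*u + 3*v - 6 → 1/2*u + 6*v - 6
  leading term u: subtract (1/2)·g_1 from 1/2*u + 6*v - 6 → 6*v - 6
  leading term v: subtract (6)·g_2 from 6*v - 6 → 0
  normal form = 0.
Since the normal form is 0, p ∈ I.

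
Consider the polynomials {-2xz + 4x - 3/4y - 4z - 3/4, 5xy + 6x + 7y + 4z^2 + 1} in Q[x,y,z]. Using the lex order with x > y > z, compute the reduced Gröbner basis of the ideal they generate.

G = {xy + 6/5x + 7/5y + 4/5z^2 + 1/5, xz - 2x + 3/8y + 2z + 3/8, y^2 + 8/5yz + 29/3y - 32/15z^3 + 64/15z^2 + 88/15z + 34/15}

f_1 = -2xz + 4x - 3/4y - 4z - 3/4, LT = xz.
f_2 = 5xy + 6x + 7y + 4z^2 + 1, LT = xy.

S(f_1,f_2): lcm = xyz. S = -2xy - 6/5xz + 3/8y^2 + 3/5yz + 3/8y - 4/5z^3 - 1/5z.
  leading term xy: subtract (-2/5)·f_2 from -2xy - 6/5xz + 3/8y^2 + 3/5yz + 3/8y - 4/5z^3 - 1/5z → -6/5xz + 12/5x + 3/8y^2 + 3/5yz + 127/40y - 4/5z^3 + 8/5z^2 - 1/5z + 2/5
  leading term xz: subtract (3/5)·f_1 from -6/5xz + 12/5x + 3/8y^2 + 3/5yz + 127/40y - 4/5z^3 + 8/5z^2 - 1/5z + 2/5 → 3/8y^2 + 3/5yz + 29/8y - 4/5z^3 + 8/5z^2 + 11/5z + 17/20
  leading term y^2: no divisor's leading term divides it; move 3/8y^2 to the remainder.
  leading term yz: no divisor's leading term divides it; move 3/5yz to the remainder.
  leading term y: no divisor's leading term divides it; move 29/8y to the remainder.
  leading term z^3: no divisor's leading term divides it; move -4/5z^3 to the remainder.
  leading term z^2: no divisor's leading term divides it; move 8/5z^2 to the remainder.
  leading term z: no divisor's leading term divides it; move 11/5z to the remainder.
  leading term 1: no divisor's leading term divides it; move 17/20 to the remainder.
  remainder 3/8y^2 + 3/5yz + 29/8y - 4/5z^3 + 8/5z^2 + 11/5z + 17/20 ≠ 0; add g_3 = 3/8y^2 + 3/5yz + 29/8y - 4/5z^3 + 8/5z^2 + 11/5z + 17/20 to the basis.

The other S-polynomials (S(f_1,g_3), S(f_2,g_3)) all reduce to 0 modulo the current basis, so we have a Gröbner basis.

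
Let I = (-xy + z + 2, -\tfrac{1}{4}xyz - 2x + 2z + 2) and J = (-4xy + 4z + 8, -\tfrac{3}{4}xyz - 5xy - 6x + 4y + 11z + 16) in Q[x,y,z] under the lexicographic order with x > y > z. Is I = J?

Equality of ideals is decidable: compute both reduced Gröbner bases (unique for the ordering) and check whether they agree.
Buchberger on the first generating set:
f_1 = -xy + z + 2, LT = xy.
f_2 = -\tfrac{1}{4}xyz - 2x + 2z + 2, LT = xyz.

S(f_1,f_2): lcm = xyz. S = -8x - z^{2} + 6z + 8.
  reduce S modulo (f_1, f_2):
  remainder -8x - z^{2} + 6z + 8 ≠ 0; add g_3 = -8x - z^{2} + 6z + 8 to the basis.

S(f_1,g_3): lcm = xy. S = -\tfrac{1}{8}yz^{2} + \tfrac{3}{4}yz + y - z - 2.
  reduce S modulo (f_1, f_2, g_3):
  remainder -\tfrac{1}{8}yz^{2} + \tfrac{3}{4}yz + y - z - 2 ≠ 0; add g_4 = -\tfrac{1}{8}yz^{2} + \tfrac{3}{4}yz + y - z - 2 to the basis.

The other S-polynomials (S(f_2,g_3), S(f_1,g_4), S(f_2,g_4), S(g_3,g_4)) all reduce to 0 modulo the current basis, so we have a Gröbner basis.
Inter-reduce: drop elements whose leading term is divisible by another's, tail-reduce, and make monic.
Reduced Gröbner basis: {x + \tfrac{1}{8}z^{2} - \tfrac{3}{4}z - 1, yz^{2} - 6yz - 8y + 8z + 16}.

Buchberger on the second generating set:
h_1 = -4xy + 4z + 8, LT = xy.
h_2 = -\tfrac{3}{4}xyz - 5xy - 6x + 4y + 11z + 16, LT = xyz.

S(h_1,h_2): lcm = xyz. S = -\tfrac{20}{3}xy - 8x + \tfrac{16}{3}y - z^{2} + \tfrac{38}{3}z + \tfrac{64}{3}.
  reduce S modulo (h_1, h_2):
  remainder -8x + \tfrac{16}{3}y - z^{2} + 6z + 8 ≠ 0; add k_3 = -8x + \tfrac{16}{3}y - z^{2} + 6z + 8 to the basis.

S(h_1,k_3): lcm = xy. S = \tfrac{2}{3}y^{2} - \tfrac{1}{8}yz^{2} + \tfrac{3}{4}yz + y - z - 2.
  reduce S modulo (h_1, h_2, k_3):
  remainder \tfrac{2}{3}y^{2} - \tfrac{1}{8}yz^{2} + \tfrac{3}{4}yz + y - z - 2 ≠ 0; add k_4 = \tfrac{2}{3}y^{2} - \tfrac{1}{8}yz^{2} + \tfrac{3}{4}yz + y - z - 2 to the basis.

The other S-polynomials (S(h_2,k_3), S(h_1,k_4), S(h_2,k_4), S(k_3,k_4)) all reduce to 0 modulo the current basis, so we have a Gröbner basis.
Inter-reduce: drop elements whose leading term is divisible by another's, tail-reduce, and make monic.
Reduced Gröbner basis: {x - \tfrac{2}{3}y + \tfrac{1}{8}z^{2} - \tfrac{3}{4}z - 1, y^{2} - \tfrac{3}{16}yz^{2} + \tfrac{9}{8}yz + \tfrac{3}{2}y - \tfrac{3}{2}z - 3}.

Since the reduced bases disagree, the two ideals are not the same.

No, the ideals differ.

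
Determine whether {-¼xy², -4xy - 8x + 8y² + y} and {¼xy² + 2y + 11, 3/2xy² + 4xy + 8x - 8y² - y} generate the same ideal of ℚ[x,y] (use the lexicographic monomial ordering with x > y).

For a fixed monomial order, each ideal has a unique reduced Gröbner basis; comparing bases decides equality.
Buchberger on the first generating set:
f_1 = -¼xy², LT = xy².
f_2 = -4xy - 8x + 8y² + y, LT = xy.

S(f_1,f_2): lcm = xy². S = -2xy + 2y³ + ¼y².
  reduce S modulo (f_1, f_2):
  remainder 4x + 2y³ - 15/4y² - ½y ≠ 0; add g_3 = 4x + 2y³ - 15/4y² - ½y to the basis.

S(f_1,g_3): lcm = xy². S = -½y⁵ + 15/16y⁴ + ⅛y³.
  reduce S modulo (f_1, f_2, g_3):
  remainder -½y⁵ + 15/16y⁴ + ⅛y³ ≠ 0; add g_4 = -½y⁵ + 15/16y⁴ + ⅛y³ to the basis.

S(f_2,g_3): lcm = xy. S = 2x - ½y⁴ + 15/16y³ - 15/8y² - ¼y.
  reduce S modulo (f_1, f_2, g_3, g_4):
  remainder -½y⁴ - 1/16y³ ≠ 0; add g_5 = -½y⁴ - 1/16y³ to the basis.

The other S-polynomials (S(f_1,g_4), S(f_2,g_4), S(g_3,g_4), S(f_1,g_5), S(f_2,g_5), S(g_3,g_5), S(g_4,g_5)) all reduce to 0 modulo the current basis, so we have a Gröbner basis.
Inter-reduce: drop elements whose leading term is divisible by another's, tail-reduce, and make monic.
Reduced Gröbner basis: {x + ½y³ - 15/16y² - ⅛y, y⁴ + ⅛y³}.

Buchberger on the second generating set:
h_1 = ¼xy² + 2y + 11, LT = xy².
h_2 = 3/2xy² + 4xy + 8x - 8y² - y, LT = xy².

S(h_1,h_2): lcm = xy². S = -8/3xy - 16/3x + 16/3y² + 26/3y + 44.
  reduce S modulo (h_1, h_2):
  remainder -8/3xy - 16/3x + 16/3y² + 26/3y + 44 ≠ 0; add k_3 = -8/3xy - 16/3x + 16/3y² + 26/3y + 44 to the basis.

S(h_1,k_3): lcm = xy². S = -2xy + 2y³ + 13/4y² + 49/2y + 44.
  reduce S modulo (h_1, h_2, k_3):
  remainder 4x + 2y³ - ¾y² + 18y + 11 ≠ 0; add k_4 = 4x + 2y³ - ¾y² + 18y + 11 to the basis.

S(h_1,k_4): lcm = xy². S = -½y⁵ + 3/16y⁴ - 9/2y³ - 11/4y² + 8y + 44.
  reduce S modulo (h_1, h_2, k_3, k_4):
  remainder -½y⁵ + 3/16y⁴ - 9/2y³ - 11/4y² + 8y + 44 ≠ 0; add k_5 = -½y⁵ + 3/16y⁴ - 9/2y³ - 11/4y² + 8y + 44 to the basis.

S(k_3,k_4): lcm = xy. S = 2x - ½y⁴ + 3/16y³ - 13/2y² - 6y - 33/2.
  reduce S modulo (h_1, h_2, k_3, k_4, k_5):
  remainder -½y⁴ - 13/16y³ - 49/8y² - 15y - 22 ≠ 0; add k_6 = -½y⁴ - 13/16y³ - 49/8y² - 15y - 22 to the basis.

The other S-polynomials (S(h_2,k_3), S(h_2,k_4), S(h_1,k_5), S(h_2,k_5), S(k_3,k_5), S(k_4,k_5), S(h_1,k_6), S(h_2,k_6), S(k_3,k_6), S(k_4,k_6), S(k_5,k_6)) all reduce to 0 modulo the current basis, so we have a Gröbner basis.
Inter-reduce: drop elements whose leading term is divisible by another's, tail-reduce, and make monic.
Reduced Gröbner basis: {x + ½y³ - 3/16y² + 9/2y + 11/4, y⁴ + 13/8y³ + 49/4y² + 30y + 44}.

These differ, so the ideals are not equal.

No, the ideals differ.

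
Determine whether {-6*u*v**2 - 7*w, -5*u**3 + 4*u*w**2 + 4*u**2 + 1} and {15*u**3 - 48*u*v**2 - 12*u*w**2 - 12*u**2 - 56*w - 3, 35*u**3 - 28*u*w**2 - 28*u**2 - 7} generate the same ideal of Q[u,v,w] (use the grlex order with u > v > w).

Two ideals are equal iff their reduced Gröbner bases coincide (the reduced basis is unique for a fixed ordering).
Buchberger on the first generating set:
f_1 = -6*u*v**2 - 7*w, LT = u*v**2.
f_2 = -5*u**3 + 4*u*w**2 + 4*u**2 + 1, LT = u**3.

S(f_1,f_2): lcm = u**3*v**2. S = 4/5*u*v**2*w**2 + 4/5*u**2*v**2 + 7/6*u**2*w + 1/5*v**2.
  leading term u*v**2*w**2: subtract (-2/15*w**2)·f_1 from 4/5*u*v**2*w**2 + 4/5*u**2*v**2 + 7/6*u**2*w + 1/5*v**2 → 4/5*u**2*v**2 + 7/6*u**2*w - 14/15*w**3 + 1/5*v**2
  leading term u**2*v**2: subtract (-2/15*u)·f_1 from 4/5*u**2*v**2 + 7/6*u**2*w - 14/15*w**3 + 1/5*v**2 → 7/6*u**2*w - 14/15*w**3 - 14/15*u*w + 1/5*v**2
  leading term u**2*w: no divisor's leading term divides it; move 7/6*u**2*w to the remainder.
  leading term w**3: no divisor's leading term divides it; move -14/15*w**3 to the remainder.
  leading term u*w: no divisor's leading term divides it; move -14/15*u*w to the remainder.
  leading term v**2: no divisor's leading term divides it; move 1/5*v**2 to the remainder.
  remainder 7/6*u**2*w - 14/15*w**3 - 14/15*u*w + 1/5*v**2 ≠ 0; add g_3 = 7/6*u**2*w - 14/15*w**3 - 14/15*u*w + 1/5*v**2 to the basis.

S(f_1,g_3): lcm = u**2*v**2*w. S = 4/5*v**2*w**3 + 4/5*u*v**2*w - 6/35*v**4 + 7/6*u*w**2.
  leading term v**2*w**3: no divisor's leading term divides it; move 4/5*v**2*w**3 to the remainder.
  leading term u*v**2*w: subtract (-2/15*w)·f_1 from 4/5*u*v**2*w - 6/35*v**4 + 7/6*u*w**2 → -6/35*v**4 + 7/6*u*w**2 - 14/15*w**2
  leading term v**4: no divisor's leading term divides it; move -6/35*v**4 to the remainder.
  leading term u*w**2: no divisor's leading term divides it; move 7/6*u*w**2 to the remainder.
  leading term w**2: no divisor's leading term divides it; move -14/15*w**2 to the remainder.
  remainder 4/5*v**2*w**3 - 6/35*v**4 + 7/6*u*w**2 - 14/15*w**2 ≠ 0; add g_4 = 4/5*v**2*w**3 - 6/35*v**4 + 7/6*u*w**2 - 14/15*w**2 to the basis.

The other S-polynomials (S(f_2,g_3), S(f_1,g_4), S(f_2,g_4), S(g_3,g_4)) all reduce to 0 modulo the current basis, so we have a Gröbner basis.
Inter-reduce: drop elements whose leading term is divisible by another's, tail-reduce, and make monic.
Reduced Gröbner basis: {v**2*w**3 - 3/14*v**4 + 35/24*u*w**2 - 7/6*w**2, u**3 - 4/5*u*w**2 - 4/5*u**2 - 1/5, u**2*w - 4/5*w**3 - 4/5*u*w + 6/35*v**2, u*v**2 + 7/6*w}.

Buchberger on the second generating set:
h_1 = 15*u**3 - 48*u*v**2 - 12*u*w**2 - 12*u**2 - 56*w - 3, LT = u**3.
h_2 = 35*u**3 - 28*u*w**2 - 28*u**2 - 7, LT = u**3.

S(h_1,h_2): lcm = u**3. S = -16/5*u*v**2 - 56/15*w.
  leading term u*v**2: no divisor's leading term divides it; move -16/5*u*v**2 to the remainder.
  leading term w: no divisor's leading term divides it; move -56/15*w to the remainder.
  remainder -16/5*u*v**2 - 56/15*w ≠ 0; add k_3 = -16/5*u*v**2 - 56/15*w to the basis.

S(h_1,k_3): lcm = u**3*v**2. S = -16/5*u*v**4 - 4/5*u*v**2*w**2 - 4/5*u**2*v**2 - 7/6*u**2*w - 56/15*v**2*w - 1/5*v**2.
  leading term u*v**4: subtract (v**2)·k_3 from -16/5*u*v**4 - 4/5*u*v**2*w**2 - 4/5*u**2*v**2 - 7/6*u**2*w - 56/15*v**2*w - 1/5*v**2 → -4/5*u*v**2*w**2 - 4/5*u**2*v**2 - 7/6*u**2*w - 1/5*v**2
  leading term u*v**2*w**2: subtract (1/4*w**2)·k_3 from -4/5*u*v**2*w**2 - 4/5*u**2*v**2 - 7/6*u**2*w - 1/5*v**2 → -4/5*u**2*v**2 - 7/6*u**2*w + 14/15*w**3 - 1/5*v**2
  leading term u**2*v**2: subtract (1/4*u)·k_3 from -4/5*u**2*v**2 - 7/6*u**2*w + 14/15*w**3 - 1/5*v**2 → -7/6*u**2*w + 14/15*w**3 + 14/15*u*w - 1/5*v**2
  leading term u**2*w: no divisor's leading term divides it; move -7/6*u**2*w to the remainder.
  leading term w**3: no divisor's leading term divides it; move 14/15*w**3 to the remainder.
  leading term u*w: no divisor's leading term divides it; move 14/15*u*w to the remainder.
  leading term v**2: no divisor's leading term divides it; move -1/5*v**2 to the remainder.
  remainder -7/6*u**2*w + 14/15*w**3 + 14/15*u*w - 1/5*v**2 ≠ 0; add k_4 = -7/6*u**2*w + 14/15*w**3 + 14/15*u*w - 1/5*v**2 to the basis.

S(k_3,k_4): lcm = u**2*v**2*w. S = 4/5*v**2*w**3 + 4/5*u*v**2*w - 6/35*v**4 + 7/6*u*w**2.
  leading term v**2*w**3: no divisor's leading term divides it; move 4/5*v**2*w**3 to the remainder.
  leading term u*v**2*w: subtract (-1/4*w)·k_3 from 4/5*u*v**2*w - 6/35*v**4 + 7/6*u*w**2 → -6/35*v**4 + 7/6*u*w**2 - 14/15*w**2
  leading term v**4: no divisor's leading term divides it; move -6/35*v**4 to the remainder.
  leading term u*w**2: no divisor's leading term divides it; move 7/6*u*w**2 to the remainder.
  leading term w**2: no divisor's leading term divides it; move -14/15*w**2 to the remainder.
  remainder 4/5*v**2*w**3 - 6/35*v**4 + 7/6*u*w**2 - 14/15*w**2 ≠ 0; add k_5 = 4/5*v**2*w**3 - 6/35*v**4 + 7/6*u*w**2 - 14/15*w**2 to the basis.

The other S-polynomials (S(h_2,k_3), S(h_1,k_4), S(h_2,k_4), S(h_1,k_5), S(h_2,k_5), S(k_3,k_5), S(k_4,k_5)) all reduce to 0 modulo the current basis, so we have a Gröbner basis.
Inter-reduce: drop elements whose leading term is divisible by another's, tail-reduce, and make monic.
Reduced Gröbner basis: {v**2*w**3 - 3/14*v**4 + 35/24*u*w**2 - 7/6*w**2, u**3 - 4/5*u*w**2 - 4/5*u**2 - 1/5, u**2*w - 4/5*w**3 - 4/5*u*w + 6/35*v**2, u*v**2 + 7/6*w}.

These coincide, so the ideals are equal.

Yes, the ideals are equal.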